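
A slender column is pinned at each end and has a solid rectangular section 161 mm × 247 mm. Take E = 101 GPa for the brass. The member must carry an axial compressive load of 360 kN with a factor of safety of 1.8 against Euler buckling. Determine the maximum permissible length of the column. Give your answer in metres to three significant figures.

L_max ≈ 11.5 m

Buckling occurs about the weak axis: I_min = h·b³/12 with b = 161 mm (the shorter side).
I_min = 247×161³/12 = 8.590×10^7 mm⁴
I = 8.590×10^-5 m⁴
Required critical load P_cr = n·P = 1.8 × 360 = 648.0 kN = 6.480×10^5 N
From P_cr = π²EI/(K·L)²:  L = (1/K)·√(π²EI/P_cr) = (1/1)·√(π²×1.01×10^11×8.590×10^-5/6.480×10^5)
L = 11.5 m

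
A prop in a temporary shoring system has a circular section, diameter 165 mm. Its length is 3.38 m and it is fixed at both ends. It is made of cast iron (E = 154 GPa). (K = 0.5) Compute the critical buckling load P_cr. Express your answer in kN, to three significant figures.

P_cr ≈ 19400 kN

I = πd⁴/64 = π×165⁴/64 = 3.638×10^7 mm⁴
I = 3.638×10^7 mm⁴ = 3.638×10^-5 m⁴
Effective length L_e = K·L = 0.5 × 3.38 = 1.690 m
P_cr = π²EI / L_e² = π² × 154×10⁹ × 3.638×10^-5 / 1.690² = 1.936×10^7 N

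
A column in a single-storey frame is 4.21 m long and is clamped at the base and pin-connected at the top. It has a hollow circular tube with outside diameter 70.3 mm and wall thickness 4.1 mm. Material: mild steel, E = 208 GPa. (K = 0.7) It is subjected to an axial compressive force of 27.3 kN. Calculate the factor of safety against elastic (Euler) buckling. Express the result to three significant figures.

Inner diameter d_i = 70.3 − 2×4.1 = 62.10 mm
I = π(d_o⁴ − d_i⁴)/64 = π(70.3⁴ − 62.10⁴)/64 = 4.689×10^5 mm⁴
I = 4.689×10^5 mm⁴ = 4.689×10^-7 m⁴
Effective length L_e = K·L = 0.7 × 4.21 = 2.947 m
P_cr = π²EI / L_e² = π² × 208×10⁹ × 4.689×10^-7 / 2.947² = 1.108×10^5 N
Factor of safety n = P_cr / P = 110.84 / 27.3 = 4.06

n ≈ 4.06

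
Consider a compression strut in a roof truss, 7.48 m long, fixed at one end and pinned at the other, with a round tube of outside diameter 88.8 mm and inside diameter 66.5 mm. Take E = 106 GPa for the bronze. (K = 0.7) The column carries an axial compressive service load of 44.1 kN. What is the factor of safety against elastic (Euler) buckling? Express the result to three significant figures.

n ≈ 1.81

d_o = 88.8 mm, d_i = 66.5 mm
I = π(d_o⁴ − d_i⁴)/64 = π(88.8⁴ − 66.50⁴)/64 = 2.092×10^6 mm⁴
I = 2.092×10^6 mm⁴ = 2.092×10^-6 m⁴
Effective length L_e = K·L = 0.7 × 7.48 = 5.236 m
P_cr = π²EI / L_e² = π² × 106×10⁹ × 2.092×10^-6 / 5.236² = 7.984×10^4 N
Factor of safety n = P_cr / P = 79.842 / 44.1 = 1.81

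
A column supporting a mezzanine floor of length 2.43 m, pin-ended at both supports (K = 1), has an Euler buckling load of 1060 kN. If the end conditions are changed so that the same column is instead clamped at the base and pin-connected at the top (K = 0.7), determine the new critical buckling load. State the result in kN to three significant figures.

P_cr ∝ 1/K², so P_cr,new = P_cr,old × (K_old/K_new)² = 1060 × (1/0.7)²
= 1060 × 2.041 = 2160 kN

P_cr ≈ 2160 kN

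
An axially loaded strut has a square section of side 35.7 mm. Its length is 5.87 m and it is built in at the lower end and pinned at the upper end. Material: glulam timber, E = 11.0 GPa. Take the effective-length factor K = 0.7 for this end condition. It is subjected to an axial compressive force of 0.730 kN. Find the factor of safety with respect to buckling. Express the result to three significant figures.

I = a⁴/12 = 35.7⁴/12 = 1.354×10^5 mm⁴
I = 1.354×10^5 mm⁴ = 1.354×10^-7 m⁴
Effective length L_e = K·L = 0.7 × 5.87 = 4.109 m
P_cr = π²EI / L_e² = π² × 11.0×10⁹ × 1.354×10^-7 / 4.109² = 870.4 N
Factor of safety n = P_cr / P = 0.87039 / 0.730 = 1.19

n ≈ 1.19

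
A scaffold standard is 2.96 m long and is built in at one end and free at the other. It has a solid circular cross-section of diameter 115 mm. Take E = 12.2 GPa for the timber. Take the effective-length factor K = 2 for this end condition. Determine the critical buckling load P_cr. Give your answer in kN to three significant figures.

I = πd⁴/64 = π×115⁴/64 = 8.585×10^6 mm⁴
I = 8.585×10^6 mm⁴ = 8.585×10^-6 m⁴
Effective length L_e = K·L = 2 × 2.96 = 5.920 m
P_cr = π²EI / L_e² = π² × 12.2×10⁹ × 8.585×10^-6 / 5.920² = 2.950×10^4 N

P_cr ≈ 29.5 kN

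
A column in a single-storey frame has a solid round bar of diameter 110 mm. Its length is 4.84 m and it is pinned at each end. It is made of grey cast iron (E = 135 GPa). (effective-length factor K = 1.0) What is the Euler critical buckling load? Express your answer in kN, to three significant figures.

P_cr ≈ 409 kN

I = πd⁴/64 = π×110⁴/64 = 7.187×10^6 mm⁴
I = 7.187×10^6 mm⁴ = 7.187×10^-6 m⁴
Effective length L_e = K·L = 1 × 4.84 = 4.840 m
P_cr = π²EI / L_e² = π² × 135×10⁹ × 7.187×10^-6 / 4.840² = 4.088×10^5 N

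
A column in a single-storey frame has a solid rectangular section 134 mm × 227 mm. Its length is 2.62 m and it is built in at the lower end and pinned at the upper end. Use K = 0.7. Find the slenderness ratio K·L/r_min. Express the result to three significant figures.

λ ≈ 47.4

For a rectangle r_min = b/√12 = 134/√12 = 38.68 mm
L_e = K·L = 0.7 × 2.62 m = 1.834 m = 1834.0 mm
λ = L_e / r_min = 1834.0 / 38.68 = 47.4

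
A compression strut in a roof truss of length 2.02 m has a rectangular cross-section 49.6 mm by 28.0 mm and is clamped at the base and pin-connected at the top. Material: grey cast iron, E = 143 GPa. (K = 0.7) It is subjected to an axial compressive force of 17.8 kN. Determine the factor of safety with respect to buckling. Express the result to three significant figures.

Buckling occurs about the weak axis: I_min = h·b³/12 with b = 28.0 mm (the shorter side).
I_min = 49.6×28.0³/12 = 9.073×10^4 mm⁴
I = 9.073×10^4 mm⁴ = 9.073×10^-8 m⁴
Effective length L_e = K·L = 0.7 × 2.02 = 1.414 m
P_cr = π²EI / L_e² = π² × 143×10⁹ × 9.073×10^-8 / 1.414² = 6.405×10^4 N
Factor of safety n = P_cr / P = 64.049 / 17.8 = 3.60

n ≈ 3.60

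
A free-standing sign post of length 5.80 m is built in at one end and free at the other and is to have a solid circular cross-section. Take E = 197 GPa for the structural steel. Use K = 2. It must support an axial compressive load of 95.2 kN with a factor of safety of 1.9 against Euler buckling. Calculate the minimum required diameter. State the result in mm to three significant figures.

d ≈ 126 mm

Required P_cr = n·P = 1.9 × 95.2 = 180.9 kN
L_e = K·L = 2 × 5.80 = 11.60 m
Required I = P_cr·L_e²/(π²E) = 1.809×10^5 × 11.60² / (π² × 1.97×10^11) = 1.252×10^-5 m⁴
I_req = 1.252×10^7 mm⁴
Solid circle: I = πd⁴/64  ⇒  d = (64I/π)^(1/4) = (64×1.252×10^7/π)^(1/4) = 126 mm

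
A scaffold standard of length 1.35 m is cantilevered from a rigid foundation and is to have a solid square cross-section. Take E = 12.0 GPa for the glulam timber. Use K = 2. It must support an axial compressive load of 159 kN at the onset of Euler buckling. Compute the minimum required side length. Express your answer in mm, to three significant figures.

L_e = K·L = 2 × 1.35 = 2.700 m
Required I = P_cr·L_e²/(π²E) = 1.590×10^5 × 2.700² / (π² × 1.20×10^10) = 9.787×10^-6 m⁴
I_req = 9.787×10^6 mm⁴
Solid square: I = a⁴/12  ⇒  a = (12I)^(1/4) = (12×9.787×10^6)^(1/4) = 104 mm

a ≈ 104 mm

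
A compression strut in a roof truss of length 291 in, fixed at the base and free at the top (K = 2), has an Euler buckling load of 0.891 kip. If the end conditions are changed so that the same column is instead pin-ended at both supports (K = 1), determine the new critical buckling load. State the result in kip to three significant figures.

P_cr ∝ 1/K², so P_cr,new = P_cr,old × (K_old/K_new)² = 0.891 × (2/1)²
= 0.891 × 4.000 = 3.56 kip

P_cr ≈ 3.56 kip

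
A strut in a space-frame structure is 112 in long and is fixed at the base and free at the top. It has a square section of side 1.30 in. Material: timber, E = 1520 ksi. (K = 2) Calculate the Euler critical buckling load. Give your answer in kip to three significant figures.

P_cr ≈ 0.0712 kip

I = a⁴/12 = 1.30⁴/12 = 0.2380 in⁴
Effective length L_e = K·L = 2 × 112 = 224.0 in
P_cr = π²EI / L_e² = π² × 1520×10³ × 0.2380 / 224.0² = 71.16 lb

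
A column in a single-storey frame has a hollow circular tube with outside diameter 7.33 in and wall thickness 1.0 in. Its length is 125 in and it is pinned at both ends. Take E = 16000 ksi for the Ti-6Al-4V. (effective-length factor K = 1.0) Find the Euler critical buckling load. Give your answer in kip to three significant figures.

P_cr ≈ 1030 kip

Inner diameter d_i = 7.33 − 2×1.0 = 5.330 in
I = π(d_o⁴ − d_i⁴)/64 = π(7.33⁴ − 5.330⁴)/64 = 102.1 in⁴
Effective length L_e = K·L = 1 × 125 = 125.0 in
P_cr = π²EI / L_e² = π² × 16000×10³ × 102.1 / 125.0² = 1.032×10^6 lb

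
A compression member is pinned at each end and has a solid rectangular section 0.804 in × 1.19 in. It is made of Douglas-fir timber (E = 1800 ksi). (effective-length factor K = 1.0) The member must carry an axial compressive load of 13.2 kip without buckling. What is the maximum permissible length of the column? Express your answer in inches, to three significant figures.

L_max ≈ 8.33 in

Buckling occurs about the weak axis: I_min = h·b³/12 with b = 0.804 in (the shorter side).
I_min = 1.19×0.804³/12 = 5.154×10^-2 in⁴
At the buckling limit P_cr = P = 1.320×10^4 lb
From P_cr = π²EI/(K·L)²:  L = (1/K)·√(π²EI/P_cr) = (1/1)·√(π²×1.80×10^6×5.154×10^-2/1.320×10^4)
L = 8.33 in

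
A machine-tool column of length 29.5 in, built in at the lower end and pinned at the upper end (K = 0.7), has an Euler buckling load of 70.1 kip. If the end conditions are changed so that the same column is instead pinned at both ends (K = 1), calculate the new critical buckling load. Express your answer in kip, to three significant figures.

P_cr ∝ 1/K², so P_cr,new = P_cr,old × (K_old/K_new)² = 70.1 × (0.7/1)²
= 70.1 × 0.4900 = 34.3 kip

P_cr ≈ 34.3 kip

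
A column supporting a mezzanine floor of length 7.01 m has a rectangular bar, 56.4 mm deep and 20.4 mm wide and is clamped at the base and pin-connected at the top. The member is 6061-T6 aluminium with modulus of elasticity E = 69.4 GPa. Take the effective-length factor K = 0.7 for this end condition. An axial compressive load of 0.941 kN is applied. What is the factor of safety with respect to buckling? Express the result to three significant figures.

n ≈ 1.21

Buckling occurs about the weak axis: I_min = h·b³/12 with b = 20.4 mm (the shorter side).
I_min = 56.4×20.4³/12 = 3.990×10^4 mm⁴
I = 3.990×10^4 mm⁴ = 3.990×10^-8 m⁴
Effective length L_e = K·L = 0.7 × 7.01 = 4.907 m
P_cr = π²EI / L_e² = π² × 69.4×10⁹ × 3.990×10^-8 / 4.907² = 1.135×10^3 N
Factor of safety n = P_cr / P = 1.1351 / 0.941 = 1.21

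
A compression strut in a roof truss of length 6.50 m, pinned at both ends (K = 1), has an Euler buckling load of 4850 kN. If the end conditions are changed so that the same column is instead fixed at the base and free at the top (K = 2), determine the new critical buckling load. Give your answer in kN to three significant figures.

P_cr ∝ 1/K², so P_cr,new = P_cr,old × (K_old/K_new)² = 4850 × (1/2)²
= 4850 × 0.2500 = 1210 kN

P_cr ≈ 1210 kN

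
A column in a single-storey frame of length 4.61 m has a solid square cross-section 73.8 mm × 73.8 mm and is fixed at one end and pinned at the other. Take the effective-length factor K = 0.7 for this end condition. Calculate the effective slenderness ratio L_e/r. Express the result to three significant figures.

λ ≈ 151

For a square r = a/√12 = 73.8/√12 = 21.30 mm
L_e = K·L = 0.7 × 4.61 m = 3.227 m = 3227.0 mm
λ = L_e / r_min = 3227.0 / 21.30 = 151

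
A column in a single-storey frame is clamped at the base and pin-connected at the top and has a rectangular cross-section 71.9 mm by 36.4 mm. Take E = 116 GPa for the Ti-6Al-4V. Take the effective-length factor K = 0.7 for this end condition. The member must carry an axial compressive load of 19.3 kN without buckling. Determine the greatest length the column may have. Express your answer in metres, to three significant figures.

Buckling occurs about the weak axis: I_min = h·b³/12 with b = 36.4 mm (the shorter side).
I_min = 71.9×36.4³/12 = 2.890×10^5 mm⁴
I = 2.890×10^-7 m⁴
At the buckling limit P_cr = P = 1.930×10^4 N
From P_cr = π²EI/(K·L)²:  L = (1/K)·√(π²EI/P_cr) = (1/0.7)·√(π²×1.16×10^11×2.890×10^-7/1.930×10^4)
L = 5.91 m

L_max ≈ 5.91 m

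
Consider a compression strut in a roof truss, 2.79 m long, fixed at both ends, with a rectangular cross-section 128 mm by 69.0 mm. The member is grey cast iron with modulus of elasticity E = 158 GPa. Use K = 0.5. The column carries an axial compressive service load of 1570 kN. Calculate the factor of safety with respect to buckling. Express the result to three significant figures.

Buckling occurs about the weak axis: I_min = h·b³/12 with b = 69.0 mm (the shorter side).
I_min = 128×69.0³/12 = 3.504×10^6 mm⁴
I = 3.504×10^6 mm⁴ = 3.504×10^-6 m⁴
Effective length L_e = K·L = 0.5 × 2.79 = 1.395 m
P_cr = π²EI / L_e² = π² × 158×10⁹ × 3.504×10^-6 / 1.395² = 2.808×10^6 N
Factor of safety n = P_cr / P = 2807.9 / 1570 = 1.79

n ≈ 1.79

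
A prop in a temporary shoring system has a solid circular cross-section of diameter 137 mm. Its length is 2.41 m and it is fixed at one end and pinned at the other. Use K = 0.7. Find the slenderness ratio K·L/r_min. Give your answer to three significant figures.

For a solid circle r = d/4 = 137/4 = 34.25 mm
L_e = K·L = 0.7 × 2.41 m = 1.687 m = 1687.0 mm
λ = L_e / r_min = 1687.0 / 34.25 = 49.3

λ ≈ 49.3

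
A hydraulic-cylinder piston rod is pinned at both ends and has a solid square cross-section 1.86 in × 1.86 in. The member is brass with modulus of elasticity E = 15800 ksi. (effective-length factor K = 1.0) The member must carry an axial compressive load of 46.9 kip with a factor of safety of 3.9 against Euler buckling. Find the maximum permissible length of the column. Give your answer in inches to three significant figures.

I = a⁴/12 = 1.86⁴/12 = 0.9974 in⁴
Required critical load P_cr = n·P = 3.9 × 46.9 = 182.9 kip = 1.829×10^5 lb
From P_cr = π²EI/(K·L)²:  L = (1/K)·√(π²EI/P_cr) = (1/1)·√(π²×1.58×10^7×0.9974/1.829×10^5)
L = 29.2 in

L_max ≈ 29.2 in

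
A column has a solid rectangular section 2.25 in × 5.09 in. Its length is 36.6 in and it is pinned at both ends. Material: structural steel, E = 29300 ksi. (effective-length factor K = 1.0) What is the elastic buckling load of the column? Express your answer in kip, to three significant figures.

Buckling occurs about the weak axis: I_min = h·b³/12 with b = 2.25 in (the shorter side).
I_min = 5.09×2.25³/12 = 4.832 in⁴
Effective length L_e = K·L = 1 × 36.6 = 36.60 in
P_cr = π²EI / L_e² = π² × 29300×10³ × 4.832 / 36.60² = 1.043×10^6 lb

P_cr ≈ 1040 kip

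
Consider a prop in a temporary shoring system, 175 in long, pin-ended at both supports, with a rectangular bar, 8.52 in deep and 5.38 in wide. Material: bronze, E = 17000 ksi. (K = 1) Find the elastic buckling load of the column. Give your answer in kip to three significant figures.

P_cr ≈ 606 kip

Buckling occurs about the weak axis: I_min = h·b³/12 with b = 5.38 in (the shorter side).
I_min = 8.52×5.38³/12 = 110.6 in⁴
Effective length L_e = K·L = 1 × 175 = 175.0 in
P_cr = π²EI / L_e² = π² × 17000×10³ × 110.6 / 175.0² = 6.057×10^5 lb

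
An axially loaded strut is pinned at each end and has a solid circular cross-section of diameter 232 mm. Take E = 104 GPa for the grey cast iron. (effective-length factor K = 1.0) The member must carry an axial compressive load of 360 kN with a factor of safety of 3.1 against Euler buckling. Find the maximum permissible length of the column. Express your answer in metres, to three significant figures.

I = πd⁴/64 = π×232⁴/64 = 1.422×10^8 mm⁴
I = 1.422×10^-4 m⁴
Required critical load P_cr = n·P = 3.1 × 360 = 1116 kN = 1.116×10^6 N
From P_cr = π²EI/(K·L)²:  L = (1/K)·√(π²EI/P_cr) = (1/1)·√(π²×1.04×10^11×1.422×10^-4/1.116×10^6)
L = 11.4 m

L_max ≈ 11.4 m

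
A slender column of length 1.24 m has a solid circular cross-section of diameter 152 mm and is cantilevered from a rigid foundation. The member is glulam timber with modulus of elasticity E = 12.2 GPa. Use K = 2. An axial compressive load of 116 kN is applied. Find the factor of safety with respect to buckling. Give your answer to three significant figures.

n ≈ 4.42

I = πd⁴/64 = π×152⁴/64 = 2.620×10^7 mm⁴
I = 2.620×10^7 mm⁴ = 2.620×10^-5 m⁴
Effective length L_e = K·L = 2 × 1.24 = 2.480 m
P_cr = π²EI / L_e² = π² × 12.2×10⁹ × 2.620×10^-5 / 2.480² = 5.130×10^5 N
Factor of safety n = P_cr / P = 512.98 / 116 = 4.42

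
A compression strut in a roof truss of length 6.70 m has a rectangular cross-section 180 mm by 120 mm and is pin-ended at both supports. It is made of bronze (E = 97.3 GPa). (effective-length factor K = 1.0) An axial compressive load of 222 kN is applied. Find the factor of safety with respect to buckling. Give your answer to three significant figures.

Buckling occurs about the weak axis: I_min = h·b³/12 with b = 120 mm (the shorter side).
I_min = 180×120³/12 = 2.592×10^7 mm⁴
I = 2.592×10^7 mm⁴ = 2.592×10^-5 m⁴
Effective length L_e = K·L = 1 × 6.70 = 6.700 m
P_cr = π²EI / L_e² = π² × 97.3×10⁹ × 2.592×10^-5 / 6.700² = 5.545×10^5 N
Factor of safety n = P_cr / P = 554.50 / 222 = 2.50

n ≈ 2.50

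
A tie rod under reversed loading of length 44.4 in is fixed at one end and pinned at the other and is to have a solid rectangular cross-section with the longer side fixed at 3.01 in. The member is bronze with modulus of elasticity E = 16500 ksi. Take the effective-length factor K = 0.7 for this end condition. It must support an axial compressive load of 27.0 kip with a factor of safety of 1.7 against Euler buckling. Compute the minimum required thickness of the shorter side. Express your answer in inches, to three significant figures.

Required P_cr = n·P = 1.7 × 27.0 = 45.90 kip
L_e = K·L = 0.7 × 44.4 = 31.08 in
Required I = P_cr·L_e²/(π²E) = 4.590×10^4 × 31.08² / (π² × 1.65×10^7) = 0.2723 in⁴
Rectangle, weak axis: I_min = h·b³/12 with h = 3.01 in fixed  ⇒  b = (12I/h)^(1/3) = 1.03 in

b ≈ 1.03 in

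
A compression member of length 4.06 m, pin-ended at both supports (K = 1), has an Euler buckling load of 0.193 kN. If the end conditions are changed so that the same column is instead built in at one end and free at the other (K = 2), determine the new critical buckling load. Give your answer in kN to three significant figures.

P_cr ∝ 1/K², so P_cr,new = P_cr,old × (K_old/K_new)² = 0.193 × (1/2)²
= 0.193 × 0.2500 = 0.0482 kN

P_cr ≈ 0.0482 kN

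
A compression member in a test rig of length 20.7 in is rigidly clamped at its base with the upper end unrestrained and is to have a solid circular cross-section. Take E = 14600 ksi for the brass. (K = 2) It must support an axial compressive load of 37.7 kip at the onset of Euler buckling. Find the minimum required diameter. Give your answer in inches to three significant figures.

L_e = K·L = 2 × 20.7 = 41.40 in
Required I = P_cr·L_e²/(π²E) = 3.770×10^4 × 41.40² / (π² × 1.46×10^7) = 0.4484 in⁴
Solid circle: I = πd⁴/64  ⇒  d = (64I/π)^(1/4) = (64×0.4484/π)^(1/4) = 1.74 in

d ≈ 1.74 in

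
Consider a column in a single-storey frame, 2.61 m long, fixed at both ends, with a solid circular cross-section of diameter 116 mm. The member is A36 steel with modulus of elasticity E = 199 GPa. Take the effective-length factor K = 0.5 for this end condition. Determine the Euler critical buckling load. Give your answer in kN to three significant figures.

I = πd⁴/64 = π×116⁴/64 = 8.888×10^6 mm⁴
I = 8.888×10^6 mm⁴ = 8.888×10^-6 m⁴
Effective length L_e = K·L = 0.5 × 2.61 = 1.305 m
P_cr = π²EI / L_e² = π² × 199×10⁹ × 8.888×10^-6 / 1.305² = 1.025×10^7 N

P_cr ≈ 10300 kN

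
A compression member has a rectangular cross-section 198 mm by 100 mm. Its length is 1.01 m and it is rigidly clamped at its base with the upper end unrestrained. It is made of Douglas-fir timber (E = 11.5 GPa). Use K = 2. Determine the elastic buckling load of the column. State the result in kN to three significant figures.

P_cr ≈ 459 kN

Buckling occurs about the weak axis: I_min = h·b³/12 with b = 100 mm (the shorter side).
I_min = 198×100³/12 = 1.650×10^7 mm⁴
I = 1.650×10^7 mm⁴ = 1.650×10^-5 m⁴
Effective length L_e = K·L = 2 × 1.01 = 2.020 m
P_cr = π²EI / L_e² = π² × 11.5×10⁹ × 1.650×10^-5 / 2.020² = 4.590×10^5 N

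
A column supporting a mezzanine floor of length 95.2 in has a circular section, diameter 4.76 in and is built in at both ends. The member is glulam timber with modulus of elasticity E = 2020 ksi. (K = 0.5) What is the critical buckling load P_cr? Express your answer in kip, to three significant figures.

P_cr ≈ 222 kip

I = πd⁴/64 = π×4.76⁴/64 = 25.20 in⁴
Effective length L_e = K·L = 0.5 × 95.2 = 47.60 in
P_cr = π²EI / L_e² = π² × 2020×10³ × 25.20 / 47.60² = 2.217×10^5 lb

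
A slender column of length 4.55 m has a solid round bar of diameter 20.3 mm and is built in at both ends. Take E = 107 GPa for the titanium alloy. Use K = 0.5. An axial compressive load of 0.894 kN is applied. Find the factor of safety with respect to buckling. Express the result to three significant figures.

n ≈ 1.90

I = πd⁴/64 = π×20.3⁴/64 = 8.336×10^3 mm⁴
I = 8.336×10^3 mm⁴ = 8.336×10^-9 m⁴
Effective length L_e = K·L = 0.5 × 4.55 = 2.275 m
P_cr = π²EI / L_e² = π² × 107×10⁹ × 8.336×10^-9 / 2.275² = 1.701×10^3 N
Factor of safety n = P_cr / P = 1.7009 / 0.894 = 1.90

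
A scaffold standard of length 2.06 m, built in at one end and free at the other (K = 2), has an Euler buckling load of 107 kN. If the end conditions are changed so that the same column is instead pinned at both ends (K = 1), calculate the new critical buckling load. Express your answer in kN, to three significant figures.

P_cr ∝ 1/K², so P_cr,new = P_cr,old × (K_old/K_new)² = 107 × (2/1)²
= 107 × 4.000 = 428 kN

P_cr ≈ 428 kN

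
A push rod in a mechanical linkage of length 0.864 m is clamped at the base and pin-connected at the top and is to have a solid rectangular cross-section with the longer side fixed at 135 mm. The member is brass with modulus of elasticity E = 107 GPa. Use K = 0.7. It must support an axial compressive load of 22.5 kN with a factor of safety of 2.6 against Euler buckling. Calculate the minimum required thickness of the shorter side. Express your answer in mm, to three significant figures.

Required P_cr = n·P = 2.6 × 22.5 = 58.50 kN
L_e = K·L = 0.7 × 0.864 = 0.6048 m
Required I = P_cr·L_e²/(π²E) = 5.850×10^4 × 0.6048² / (π² × 1.07×10^11) = 2.026×10^-8 m⁴
I_req = 2.026×10^4 mm⁴
Rectangle, weak axis: I_min = h·b³/12 with h = 135 mm fixed  ⇒  b = (12I/h)^(1/3) = 12.2 mm

b ≈ 12.2 mm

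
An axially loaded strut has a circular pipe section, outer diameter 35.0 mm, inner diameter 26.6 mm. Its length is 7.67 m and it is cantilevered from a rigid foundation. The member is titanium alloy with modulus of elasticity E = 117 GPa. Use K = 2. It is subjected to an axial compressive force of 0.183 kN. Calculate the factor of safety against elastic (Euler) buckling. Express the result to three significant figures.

d_o = 35.0 mm, d_i = 26.6 mm
I = π(d_o⁴ − d_i⁴)/64 = π(35.0⁴ − 26.60⁴)/64 = 4.909×10^4 mm⁴
I = 4.909×10^4 mm⁴ = 4.909×10^-8 m⁴
Effective length L_e = K·L = 2 × 7.67 = 15.34 m
P_cr = π²EI / L_e² = π² × 117×10⁹ × 4.909×10^-8 / 15.34² = 240.9 N
Factor of safety n = P_cr / P = 0.24088 / 0.183 = 1.32

n ≈ 1.32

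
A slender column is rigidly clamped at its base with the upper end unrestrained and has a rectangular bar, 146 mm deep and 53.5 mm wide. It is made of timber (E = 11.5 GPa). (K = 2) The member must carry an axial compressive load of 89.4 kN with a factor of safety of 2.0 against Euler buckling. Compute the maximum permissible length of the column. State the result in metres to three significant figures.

L_max ≈ 0.544 m

Buckling occurs about the weak axis: I_min = h·b³/12 with b = 53.5 mm (the shorter side).
I_min = 146×53.5³/12 = 1.863×10^6 mm⁴
I = 1.863×10^-6 m⁴
Required critical load P_cr = n·P = 2.0 × 89.4 = 178.8 kN = 1.788×10^5 N
From P_cr = π²EI/(K·L)²:  L = (1/K)·√(π²EI/P_cr) = (1/2)·√(π²×1.15×10^10×1.863×10^-6/1.788×10^5)
L = 0.544 m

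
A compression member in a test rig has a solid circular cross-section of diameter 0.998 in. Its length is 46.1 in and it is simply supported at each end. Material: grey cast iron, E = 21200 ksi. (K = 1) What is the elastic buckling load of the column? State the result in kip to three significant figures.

I = πd⁴/64 = π×0.998⁴/64 = 4.870×10^-2 in⁴
Effective length L_e = K·L = 1 × 46.1 = 46.10 in
P_cr = π²EI / L_e² = π² × 21200×10³ × 4.870×10^-2 / 46.10² = 4.794×10^3 lb

P_cr ≈ 4.79 kip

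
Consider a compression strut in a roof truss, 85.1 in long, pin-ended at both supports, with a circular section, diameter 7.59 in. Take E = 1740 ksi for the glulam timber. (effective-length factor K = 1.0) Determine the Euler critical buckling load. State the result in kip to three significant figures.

P_cr ≈ 386 kip

I = πd⁴/64 = π×7.59⁴/64 = 162.9 in⁴
Effective length L_e = K·L = 1 × 85.1 = 85.10 in
P_cr = π²EI / L_e² = π² × 1740×10³ × 162.9 / 85.10² = 3.863×10^5 lb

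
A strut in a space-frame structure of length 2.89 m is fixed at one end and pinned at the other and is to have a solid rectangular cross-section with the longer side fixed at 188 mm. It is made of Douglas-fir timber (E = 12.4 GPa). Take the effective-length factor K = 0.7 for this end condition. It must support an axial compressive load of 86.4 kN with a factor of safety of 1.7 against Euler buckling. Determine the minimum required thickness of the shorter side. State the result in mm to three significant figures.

Required P_cr = n·P = 1.7 × 86.4 = 146.9 kN
L_e = K·L = 0.7 × 2.89 = 2.023 m
Required I = P_cr·L_e²/(π²E) = 1.469×10^5 × 2.023² / (π² × 1.24×10^10) = 4.912×10^-6 m⁴
I_req = 4.912×10^6 mm⁴
Rectangle, weak axis: I_min = h·b³/12 with h = 188 mm fixed  ⇒  b = (12I/h)^(1/3) = 67.9 mm

b ≈ 67.9 mm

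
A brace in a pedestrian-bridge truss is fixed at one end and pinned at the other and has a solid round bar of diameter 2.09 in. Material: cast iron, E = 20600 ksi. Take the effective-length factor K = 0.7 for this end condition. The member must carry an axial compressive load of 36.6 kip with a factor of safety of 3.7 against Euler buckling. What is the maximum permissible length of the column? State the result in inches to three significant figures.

L_max ≈ 53.6 in

I = πd⁴/64 = π×2.09⁴/64 = 0.9366 in⁴
Required critical load P_cr = n·P = 3.7 × 36.6 = 135.4 kip = 1.354×10^5 lb
From P_cr = π²EI/(K·L)²:  L = (1/K)·√(π²EI/P_cr) = (1/0.7)·√(π²×2.06×10^7×0.9366/1.354×10^5)
L = 53.6 in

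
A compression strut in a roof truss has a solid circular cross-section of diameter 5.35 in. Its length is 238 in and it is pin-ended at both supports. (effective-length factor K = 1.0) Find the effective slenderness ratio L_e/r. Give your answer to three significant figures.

I = πd⁴/64 = π×5.35⁴/64 = 40.21 in⁴
A = 22.48 in²;  r_min = √(I/A) = √(40.21/22.48) = 1.338 in
L_e = K·L = 1 × 238 = 238.0 in
λ = L_e / r_min = 238.00 / 1.338 = 178

λ ≈ 178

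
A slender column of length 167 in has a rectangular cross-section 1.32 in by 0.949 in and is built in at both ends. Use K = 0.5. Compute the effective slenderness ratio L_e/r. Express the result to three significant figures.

For a rectangle r_min = b/√12 = 0.949/√12 = 0.2740 in
L_e = K·L = 0.5 × 167 = 83.50 in
λ = L_e / r_min = 83.500 / 0.2740 = 305

λ ≈ 305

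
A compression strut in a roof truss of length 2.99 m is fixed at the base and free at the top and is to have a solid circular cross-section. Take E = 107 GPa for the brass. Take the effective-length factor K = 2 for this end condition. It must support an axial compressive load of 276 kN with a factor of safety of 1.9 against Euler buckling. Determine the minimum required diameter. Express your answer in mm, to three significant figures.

Required P_cr = n·P = 1.9 × 276 = 524.4 kN
L_e = K·L = 2 × 2.99 = 5.980 m
Required I = P_cr·L_e²/(π²E) = 5.244×10^5 × 5.980² / (π² × 1.07×10^11) = 1.776×10^-5 m⁴
I_req = 1.776×10^7 mm⁴
Solid circle: I = πd⁴/64  ⇒  d = (64I/π)^(1/4) = (64×1.776×10^7/π)^(1/4) = 138 mm

d ≈ 138 mm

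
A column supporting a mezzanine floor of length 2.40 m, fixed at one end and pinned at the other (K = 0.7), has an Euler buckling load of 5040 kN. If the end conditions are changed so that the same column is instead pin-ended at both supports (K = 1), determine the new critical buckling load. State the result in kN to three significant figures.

P_cr ∝ 1/K², so P_cr,new = P_cr,old × (K_old/K_new)² = 5040 × (0.7/1)²
= 5040 × 0.4900 = 2470 kN

P_cr ≈ 2470 kN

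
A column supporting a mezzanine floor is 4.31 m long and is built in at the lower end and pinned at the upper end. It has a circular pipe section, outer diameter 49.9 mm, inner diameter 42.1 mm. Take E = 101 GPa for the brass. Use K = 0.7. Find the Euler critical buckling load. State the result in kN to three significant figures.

P_cr ≈ 16.4 kN

d_o = 49.9 mm, d_i = 42.1 mm
I = π(d_o⁴ − d_i⁴)/64 = π(49.9⁴ − 42.10⁴)/64 = 1.501×10^5 mm⁴
I = 1.501×10^5 mm⁴ = 1.501×10^-7 m⁴
Effective length L_e = K·L = 0.7 × 4.31 = 3.017 m
P_cr = π²EI / L_e² = π² × 101×10⁹ × 1.501×10^-7 / 3.017² = 1.644×10^4 N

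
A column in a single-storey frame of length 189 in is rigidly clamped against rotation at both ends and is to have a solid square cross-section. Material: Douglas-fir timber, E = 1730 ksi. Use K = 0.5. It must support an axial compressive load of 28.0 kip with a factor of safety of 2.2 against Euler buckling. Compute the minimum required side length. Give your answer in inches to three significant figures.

a ≈ 4.43 in

Required P_cr = n·P = 2.2 × 28.0 = 61.60 kip
L_e = K·L = 0.5 × 189 = 94.50 in
Required I = P_cr·L_e²/(π²E) = 6.160×10^4 × 94.50² / (π² × 1.73×10^6) = 32.22 in⁴
Solid square: I = a⁴/12  ⇒  a = (12I)^(1/4) = (12×32.22)^(1/4) = 4.43 in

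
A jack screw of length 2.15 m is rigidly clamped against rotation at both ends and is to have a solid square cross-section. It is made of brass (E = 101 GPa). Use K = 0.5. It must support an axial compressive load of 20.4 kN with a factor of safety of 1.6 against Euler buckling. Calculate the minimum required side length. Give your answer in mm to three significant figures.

a ≈ 26.0 mm

Required P_cr = n·P = 1.6 × 20.4 = 32.64 kN
L_e = K·L = 0.5 × 2.15 = 1.075 m
Required I = P_cr·L_e²/(π²E) = 3.264×10^4 × 1.075² / (π² × 1.01×10^11) = 3.784×10^-8 m⁴
I_req = 3.784×10^4 mm⁴
Solid square: I = a⁴/12  ⇒  a = (12I)^(1/4) = (12×3.784×10^4)^(1/4) = 26.0 mm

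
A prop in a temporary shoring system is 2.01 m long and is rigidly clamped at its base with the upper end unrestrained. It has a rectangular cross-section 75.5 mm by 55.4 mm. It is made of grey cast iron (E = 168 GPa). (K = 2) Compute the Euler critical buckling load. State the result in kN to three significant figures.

Buckling occurs about the weak axis: I_min = h·b³/12 with b = 55.4 mm (the shorter side).
I_min = 75.5×55.4³/12 = 1.070×10^6 mm⁴
I = 1.070×10^6 mm⁴ = 1.070×10^-6 m⁴
Effective length L_e = K·L = 2 × 2.01 = 4.020 m
P_cr = π²EI / L_e² = π² × 168×10⁹ × 1.070×10^-6 / 4.020² = 1.098×10^5 N

P_cr ≈ 110 kN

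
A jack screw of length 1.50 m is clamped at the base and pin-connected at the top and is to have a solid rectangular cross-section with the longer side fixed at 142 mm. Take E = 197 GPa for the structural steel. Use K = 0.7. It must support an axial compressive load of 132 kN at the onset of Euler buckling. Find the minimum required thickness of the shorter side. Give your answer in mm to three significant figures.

L_e = K·L = 0.7 × 1.50 = 1.050 m
Required I = P_cr·L_e²/(π²E) = 1.320×10^5 × 1.050² / (π² × 1.97×10^11) = 7.485×10^-8 m⁴
I_req = 7.485×10^4 mm⁴
Rectangle, weak axis: I_min = h·b³/12 with h = 142 mm fixed  ⇒  b = (12I/h)^(1/3) = 18.5 mm

b ≈ 18.5 mm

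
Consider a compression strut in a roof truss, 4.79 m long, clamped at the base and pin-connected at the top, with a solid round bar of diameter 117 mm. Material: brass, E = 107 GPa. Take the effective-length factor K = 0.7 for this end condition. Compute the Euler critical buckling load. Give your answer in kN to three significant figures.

P_cr ≈ 864 kN

I = πd⁴/64 = π×117⁴/64 = 9.198×10^6 mm⁴
I = 9.198×10^6 mm⁴ = 9.198×10^-6 m⁴
Effective length L_e = K·L = 0.7 × 4.79 = 3.353 m
P_cr = π²EI / L_e² = π² × 107×10⁹ × 9.198×10^-6 / 3.353² = 8.640×10^5 N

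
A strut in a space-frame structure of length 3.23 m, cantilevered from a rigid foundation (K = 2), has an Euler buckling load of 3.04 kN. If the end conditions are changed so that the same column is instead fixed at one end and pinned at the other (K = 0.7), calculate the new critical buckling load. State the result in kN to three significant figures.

P_cr ∝ 1/K², so P_cr,new = P_cr,old × (K_old/K_new)² = 3.04 × (2/0.7)²
= 3.04 × 8.163 = 24.8 kN

P_cr ≈ 24.8 kN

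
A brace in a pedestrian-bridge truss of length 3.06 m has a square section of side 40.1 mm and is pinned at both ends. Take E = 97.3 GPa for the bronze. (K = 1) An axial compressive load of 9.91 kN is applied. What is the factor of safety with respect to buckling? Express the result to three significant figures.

I = a⁴/12 = 40.1⁴/12 = 2.155×10^5 mm⁴
I = 2.155×10^5 mm⁴ = 2.155×10^-7 m⁴
Effective length L_e = K·L = 1 × 3.06 = 3.060 m
P_cr = π²EI / L_e² = π² × 97.3×10⁹ × 2.155×10^-7 / 3.060² = 2.210×10^4 N
Factor of safety n = P_cr / P = 22.099 / 9.91 = 2.23

n ≈ 2.23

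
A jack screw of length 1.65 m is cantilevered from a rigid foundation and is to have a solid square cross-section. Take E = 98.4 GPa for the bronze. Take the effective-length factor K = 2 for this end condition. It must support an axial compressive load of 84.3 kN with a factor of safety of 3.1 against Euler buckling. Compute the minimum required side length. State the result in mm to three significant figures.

a ≈ 77.0 mm

Required P_cr = n·P = 3.1 × 84.3 = 261.3 kN
L_e = K·L = 2 × 1.65 = 3.300 m
Required I = P_cr·L_e²/(π²E) = 2.613×10^5 × 3.300² / (π² × 9.84×10^10) = 2.930×10^-6 m⁴
I_req = 2.930×10^6 mm⁴
Solid square: I = a⁴/12  ⇒  a = (12I)^(1/4) = (12×2.930×10^6)^(1/4) = 77.0 mm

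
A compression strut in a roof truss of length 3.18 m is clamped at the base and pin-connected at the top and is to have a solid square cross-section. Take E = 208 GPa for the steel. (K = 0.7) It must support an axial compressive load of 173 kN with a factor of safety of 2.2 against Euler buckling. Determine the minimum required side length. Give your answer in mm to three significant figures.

a ≈ 57.6 mm

Required P_cr = n·P = 2.2 × 173 = 380.6 kN
L_e = K·L = 0.7 × 3.18 = 2.226 m
Required I = P_cr·L_e²/(π²E) = 3.806×10^5 × 2.226² / (π² × 2.08×10^11) = 9.187×10^-7 m⁴
I_req = 9.187×10^5 mm⁴
Solid square: I = a⁴/12  ⇒  a = (12I)^(1/4) = (12×9.187×10^5)^(1/4) = 57.6 mm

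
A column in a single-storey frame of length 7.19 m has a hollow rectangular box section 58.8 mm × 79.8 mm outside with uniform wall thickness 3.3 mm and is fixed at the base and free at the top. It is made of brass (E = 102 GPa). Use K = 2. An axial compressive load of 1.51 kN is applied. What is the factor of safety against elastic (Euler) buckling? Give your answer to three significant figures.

Inner dimensions: h_i = 79.8 − 2×3.3 = 73.20 mm, b_i = 58.8 − 2×3.3 = 52.20 mm
Weak-axis I_min = (h_o·b_o³ − h_i·b_i³)/12 with b_o = 58.8, b_i = 52.20 mm (shorter outer/inner sides).
I_min = (79.8×58.8³ − 73.20×52.20³)/12 = 4.843×10^5 mm⁴
I = 4.843×10^5 mm⁴ = 4.843×10^-7 m⁴
Effective length L_e = K·L = 2 × 7.19 = 14.38 m
P_cr = π²EI / L_e² = π² × 102×10⁹ × 4.843×10^-7 / 14.38² = 2.358×10^3 N
Factor of safety n = P_cr / P = 2.3577 / 1.51 = 1.56

n ≈ 1.56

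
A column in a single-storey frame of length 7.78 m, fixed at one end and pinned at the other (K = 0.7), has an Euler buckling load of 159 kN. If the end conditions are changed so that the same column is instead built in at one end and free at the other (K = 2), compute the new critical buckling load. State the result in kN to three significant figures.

P_cr ≈ 19.5 kN

P_cr ∝ 1/K², so P_cr,new = P_cr,old × (K_old/K_new)² = 159 × (0.7/2)²
= 159 × 0.1225 = 19.5 kN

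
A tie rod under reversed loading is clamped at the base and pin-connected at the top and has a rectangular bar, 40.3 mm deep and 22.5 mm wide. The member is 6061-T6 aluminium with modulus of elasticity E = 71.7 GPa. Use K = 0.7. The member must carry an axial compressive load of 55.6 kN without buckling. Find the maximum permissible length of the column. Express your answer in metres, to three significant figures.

Buckling occurs about the weak axis: I_min = h·b³/12 with b = 22.5 mm (the shorter side).
I_min = 40.3×22.5³/12 = 3.825×10^4 mm⁴
I = 3.825×10^-8 m⁴
At the buckling limit P_cr = P = 5.560×10^4 N
From P_cr = π²EI/(K·L)²:  L = (1/K)·√(π²EI/P_cr) = (1/0.7)·√(π²×7.17×10^10×3.825×10^-8/5.560×10^4)
L = 0.997 m

L_max ≈ 0.997 m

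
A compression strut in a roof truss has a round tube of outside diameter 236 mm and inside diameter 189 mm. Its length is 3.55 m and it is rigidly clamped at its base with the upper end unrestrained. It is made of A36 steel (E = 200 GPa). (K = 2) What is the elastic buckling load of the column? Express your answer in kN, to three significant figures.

P_cr ≈ 3510 kN

d_o = 236 mm, d_i = 189 mm
I = π(d_o⁴ − d_i⁴)/64 = π(236⁴ − 189.0⁴)/64 = 8.964×10^7 mm⁴
I = 8.964×10^7 mm⁴ = 8.964×10^-5 m⁴
Effective length L_e = K·L = 2 × 3.55 = 7.100 m
P_cr = π²EI / L_e² = π² × 200×10⁹ × 8.964×10^-5 / 7.100² = 3.510×10^6 N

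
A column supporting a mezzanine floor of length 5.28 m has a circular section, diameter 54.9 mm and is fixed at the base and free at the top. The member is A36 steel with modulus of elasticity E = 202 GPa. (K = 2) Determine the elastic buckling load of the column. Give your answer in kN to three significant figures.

I = πd⁴/64 = π×54.9⁴/64 = 4.459×10^5 mm⁴
I = 4.459×10^5 mm⁴ = 4.459×10^-7 m⁴
Effective length L_e = K·L = 2 × 5.28 = 10.56 m
P_cr = π²EI / L_e² = π² × 202×10⁹ × 4.459×10^-7 / 10.56² = 7.972×10^3 N

P_cr ≈ 7.97 kN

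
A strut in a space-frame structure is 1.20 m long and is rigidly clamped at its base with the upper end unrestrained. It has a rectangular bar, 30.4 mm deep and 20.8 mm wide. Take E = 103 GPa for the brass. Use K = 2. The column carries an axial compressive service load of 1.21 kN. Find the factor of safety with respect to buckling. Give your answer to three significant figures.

n ≈ 3.33

Buckling occurs about the weak axis: I_min = h·b³/12 with b = 20.8 mm (the shorter side).
I_min = 30.4×20.8³/12 = 2.280×10^4 mm⁴
I = 2.280×10^4 mm⁴ = 2.280×10^-8 m⁴
Effective length L_e = K·L = 2 × 1.20 = 2.400 m
P_cr = π²EI / L_e² = π² × 103×10⁹ × 2.280×10^-8 / 2.400² = 4.023×10^3 N
Factor of safety n = P_cr / P = 4.0234 / 1.21 = 3.33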